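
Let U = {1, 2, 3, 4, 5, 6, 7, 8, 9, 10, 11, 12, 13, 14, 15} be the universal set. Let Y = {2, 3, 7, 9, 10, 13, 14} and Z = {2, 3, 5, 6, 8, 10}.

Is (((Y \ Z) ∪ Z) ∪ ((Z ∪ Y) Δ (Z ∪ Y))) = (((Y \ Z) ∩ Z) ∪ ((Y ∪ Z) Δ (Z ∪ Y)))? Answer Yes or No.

No

Y \ Z = {7, 9, 13, 14}
(Y \ Z) ∪ Z = {2, 3, 5, 6, 7, 8, 9, 10, 13, 14}
Z ∪ Y = {2, 3, 5, 6, 7, 8, 9, 10, 13, 14}
(Z ∪ Y) Δ (Z ∪ Y) = {}
((Y \ Z) ∪ Z) ∪ ((Z ∪ Y) Δ (Z ∪ Y)) = {2, 3, 5, 6, 7, 8, 9, 10, 13, 14}
(Y \ Z) ∩ Z = {}
Y ∪ Z = {2, 3, 5, 6, 7, 8, 9, 10, 13, 14}
(Y ∪ Z) Δ (Z ∪ Y) = {}
((Y \ Z) ∩ Z) ∪ ((Y ∪ Z) Δ (Z ∪ Y)) = {}
2 ∈ ((Y \ Z) ∪ Z) ∪ ((Z ∪ Y) Δ (Z ∪ Y)) but 2 ∉ ((Y \ Z) ∩ Z) ∪ ((Y ∪ Z) Δ (Z ∪ Y)), so they differ.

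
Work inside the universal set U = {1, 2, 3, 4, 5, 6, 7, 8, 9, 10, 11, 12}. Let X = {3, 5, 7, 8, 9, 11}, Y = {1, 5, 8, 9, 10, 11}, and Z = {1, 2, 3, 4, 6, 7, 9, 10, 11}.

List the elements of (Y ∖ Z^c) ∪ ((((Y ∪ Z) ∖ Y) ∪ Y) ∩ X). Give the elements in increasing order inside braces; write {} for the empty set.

{1, 3, 5, 7, 8, 9, 10, 11}

Z^c = {5, 8, 12}
Y ∖ Z^c = {1, 9, 10, 11}
Y ∪ Z = {1, 2, 3, 4, 5, 6, 7, 8, 9, 10, 11}
(Y ∪ Z) ∖ Y = {2, 3, 4, 6, 7}
((Y ∪ Z) ∖ Y) ∪ Y = {1, 2, 3, 4, 5, 6, 7, 8, 9, 10, 11}
(((Y ∪ Z) ∖ Y) ∪ Y) ∩ X = {3, 5, 7, 8, 9, 11}
(Y ∖ Z^c) ∪ ((((Y ∪ Z) ∖ Y) ∪ Y) ∩ X) = {1, 3, 5, 7, 8, 9, 10, 11}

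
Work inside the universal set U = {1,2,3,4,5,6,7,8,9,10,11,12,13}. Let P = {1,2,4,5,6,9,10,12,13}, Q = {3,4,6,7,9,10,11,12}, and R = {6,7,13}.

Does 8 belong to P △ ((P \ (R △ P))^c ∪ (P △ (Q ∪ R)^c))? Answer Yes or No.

8 ∉ R and 8 ∉ P, so 8 ∉ R △ P
8 ∉ P and 8 ∉ (R △ P), so 8 ∉ P \ (R △ P)
8 ∈ (P \ (R △ P))^c since 8 ∉ (P \ (R △ P))
8 ∉ Q and 8 ∉ R, so 8 ∉ Q ∪ R
8 ∈ (Q ∪ R)^c since 8 ∉ (Q ∪ R)
8 ∉ P and 8 ∈ (Q ∪ R)^c, so 8 ∈ P △ (Q ∪ R)^c
8 ∈ (P \ (R △ P))^c and 8 ∈ (P △ (Q ∪ R)^c), so 8 ∈ (P \ (R △ P))^c ∪ (P △ (Q ∪ R)^c)
8 ∉ P and 8 ∈ ((P \ (R △ P))^c ∪ (P △ (Q ∪ R)^c)), so 8 ∈ P △ ((P \ (R △ P))^c ∪ (P △ (Q ∪ R)^c))

Yes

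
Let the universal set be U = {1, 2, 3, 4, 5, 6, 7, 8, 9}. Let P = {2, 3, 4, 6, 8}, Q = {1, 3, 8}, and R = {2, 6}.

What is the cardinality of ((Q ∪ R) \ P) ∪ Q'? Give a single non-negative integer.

7

Q ∪ R = {1, 2, 3, 6, 8}
(Q ∪ R) \ P = {1}
Q' = {2, 4, 5, 6, 7, 9}
((Q ∪ R) \ P) ∪ Q' = {1, 2, 4, 5, 6, 7, 9}
|((Q ∪ R) \ P) ∪ Q'| = 7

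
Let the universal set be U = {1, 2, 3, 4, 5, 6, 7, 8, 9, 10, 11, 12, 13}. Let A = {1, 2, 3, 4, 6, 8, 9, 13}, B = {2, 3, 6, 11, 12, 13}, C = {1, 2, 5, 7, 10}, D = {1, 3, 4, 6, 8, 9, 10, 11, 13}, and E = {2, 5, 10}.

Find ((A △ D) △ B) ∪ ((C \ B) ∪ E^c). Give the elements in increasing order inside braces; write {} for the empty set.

A △ D = {2, 10, 11}
(A △ D) △ B = {3, 6, 10, 12, 13}
C \ B = {1, 5, 7, 10}
E^c = {1, 3, 4, 6, 7, 8, 9, 11, 12, 13}
(C \ B) ∪ E^c = {1, 3, 4, 5, 6, 7, 8, 9, 10, 11, 12, 13}
((A △ D) △ B) ∪ ((C \ B) ∪ E^c) = {1, 3, 4, 5, 6, 7, 8, 9, 10, 11, 12, 13}

{1, 3, 4, 5, 6, 7, 8, 9, 10, 11, 12, 13}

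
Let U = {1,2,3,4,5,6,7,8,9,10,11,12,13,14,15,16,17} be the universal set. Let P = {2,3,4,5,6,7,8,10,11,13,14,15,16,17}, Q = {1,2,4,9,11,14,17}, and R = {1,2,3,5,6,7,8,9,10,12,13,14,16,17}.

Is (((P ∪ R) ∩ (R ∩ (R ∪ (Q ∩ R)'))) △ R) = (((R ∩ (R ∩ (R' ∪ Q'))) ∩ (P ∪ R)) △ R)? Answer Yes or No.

P ∪ R = {1,2,3,4,5,6,7,8,9,10,11,12,13,14,15,16,17}
Q ∩ R = {1,2,9,14,17}
(Q ∩ R)' = {3,4,5,6,7,8,10,11,12,13,15,16}
R ∪ (Q ∩ R)' = {1,2,3,4,5,6,7,8,9,10,11,12,13,14,15,16,17}
R ∩ (R ∪ (Q ∩ R)') = {1,2,3,5,6,7,8,9,10,12,13,14,16,17}
(P ∪ R) ∩ (R ∩ (R ∪ (Q ∩ R)')) = {1,2,3,5,6,7,8,9,10,12,13,14,16,17}
((P ∪ R) ∩ (R ∩ (R ∪ (Q ∩ R)'))) △ R = {}
R' = {4,11,15}
Q' = {3,5,6,7,8,10,12,13,15,16}
R' ∪ Q' = {3,4,5,6,7,8,10,11,12,13,15,16}
R ∩ (R' ∪ Q') = {3,5,6,7,8,10,12,13,16}
R ∩ (R ∩ (R' ∪ Q')) = {3,5,6,7,8,10,12,13,16}
(R ∩ (R ∩ (R' ∪ Q'))) ∩ (P ∪ R) = {3,5,6,7,8,10,12,13,16}
((R ∩ (R ∩ (R' ∪ Q'))) ∩ (P ∪ R)) △ R = {1,2,9,14,17}
1 ∈ ((R ∩ (R ∩ (R' ∪ Q'))) ∩ (P ∪ R)) △ R but 1 ∉ ((P ∪ R) ∩ (R ∩ (R ∪ (Q ∩ R)'))) △ R, so they differ.

No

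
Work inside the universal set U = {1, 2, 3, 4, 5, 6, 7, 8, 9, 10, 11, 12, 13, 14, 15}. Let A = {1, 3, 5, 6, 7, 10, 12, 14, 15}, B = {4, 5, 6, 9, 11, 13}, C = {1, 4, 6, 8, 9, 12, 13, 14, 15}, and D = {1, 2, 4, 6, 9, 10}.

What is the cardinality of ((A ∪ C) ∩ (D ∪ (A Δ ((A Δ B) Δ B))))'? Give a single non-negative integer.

10

A ∪ C = {1, 3, 4, 5, 6, 7, 8, 9, 10, 12, 13, 14, 15}
A Δ B = {1, 3, 4, 7, 9, 10, 11, 12, 13, 14, 15}
(A Δ B) Δ B = {1, 3, 5, 6, 7, 10, 12, 14, 15}
A Δ ((A Δ B) Δ B) = {}
D ∪ (A Δ ((A Δ B) Δ B)) = {1, 2, 4, 6, 9, 10}
(A ∪ C) ∩ (D ∪ (A Δ ((A Δ B) Δ B))) = {1, 4, 6, 9, 10}
((A ∪ C) ∩ (D ∪ (A Δ ((A Δ B) Δ B))))' = {2, 3, 5, 7, 8, 11, 12, 13, 14, 15}
|((A ∪ C) ∩ (D ∪ (A Δ ((A Δ B) Δ B))))'| = 10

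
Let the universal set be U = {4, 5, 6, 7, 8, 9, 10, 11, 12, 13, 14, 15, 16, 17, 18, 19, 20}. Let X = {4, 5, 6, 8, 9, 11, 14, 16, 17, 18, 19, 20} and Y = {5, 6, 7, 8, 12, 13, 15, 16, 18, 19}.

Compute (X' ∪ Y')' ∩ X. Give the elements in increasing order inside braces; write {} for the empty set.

{5, 6, 8, 16, 18, 19}

X' = {7, 10, 12, 13, 15}
Y' = {4, 9, 10, 11, 14, 17, 20}
X' ∪ Y' = {4, 7, 9, 10, 11, 12, 13, 14, 15, 17, 20}
(X' ∪ Y')' = {5, 6, 8, 16, 18, 19}
(X' ∪ Y')' ∩ X = {5, 6, 8, 16, 18, 19}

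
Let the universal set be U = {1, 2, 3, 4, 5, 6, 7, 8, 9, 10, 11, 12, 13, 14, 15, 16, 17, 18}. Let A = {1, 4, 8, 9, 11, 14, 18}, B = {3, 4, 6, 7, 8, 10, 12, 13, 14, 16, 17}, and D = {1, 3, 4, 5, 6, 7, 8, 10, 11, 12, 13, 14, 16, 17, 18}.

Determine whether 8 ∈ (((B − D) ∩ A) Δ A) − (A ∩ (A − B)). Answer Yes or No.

Yes

8 ∈ B and 8 ∈ D, so 8 ∉ B − D
8 ∉ (B − D) and 8 ∈ A, so 8 ∉ (B − D) ∩ A
8 ∉ ((B − D) ∩ A) and 8 ∈ A, so 8 ∈ ((B − D) ∩ A) Δ A
8 ∈ A and 8 ∈ B, so 8 ∉ A − B
8 ∈ A and 8 ∉ (A − B), so 8 ∉ A ∩ (A − B)
8 ∈ (((B − D) ∩ A) Δ A) and 8 ∉ (A ∩ (A − B)), so 8 ∈ (((B − D) ∩ A) Δ A) − (A ∩ (A − B))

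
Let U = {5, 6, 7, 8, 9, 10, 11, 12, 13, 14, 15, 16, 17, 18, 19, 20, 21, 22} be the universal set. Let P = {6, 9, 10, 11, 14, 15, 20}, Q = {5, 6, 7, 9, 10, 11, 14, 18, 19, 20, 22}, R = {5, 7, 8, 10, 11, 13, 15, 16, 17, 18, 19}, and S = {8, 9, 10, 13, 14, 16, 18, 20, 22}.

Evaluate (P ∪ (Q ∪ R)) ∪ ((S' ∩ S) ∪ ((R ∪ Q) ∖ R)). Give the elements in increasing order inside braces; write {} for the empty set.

{5, 6, 7, 8, 9, 10, 11, 13, 14, 15, 16, 17, 18, 19, 20, 22}

Q ∪ R = {5, 6, 7, 8, 9, 10, 11, 13, 14, 15, 16, 17, 18, 19, 20, 22}
P ∪ (Q ∪ R) = {5, 6, 7, 8, 9, 10, 11, 13, 14, 15, 16, 17, 18, 19, 20, 22}
S' = {5, 6, 7, 11, 12, 15, 17, 19, 21}
S' ∩ S = {}
R ∪ Q = {5, 6, 7, 8, 9, 10, 11, 13, 14, 15, 16, 17, 18, 19, 20, 22}
(R ∪ Q) ∖ R = {6, 9, 14, 20, 22}
(S' ∩ S) ∪ ((R ∪ Q) ∖ R) = {6, 9, 14, 20, 22}
(P ∪ (Q ∪ R)) ∪ ((S' ∩ S) ∪ ((R ∪ Q) ∖ R)) = {5, 6, 7, 8, 9, 10, 11, 13, 14, 15, 16, 17, 18, 19, 20, 22}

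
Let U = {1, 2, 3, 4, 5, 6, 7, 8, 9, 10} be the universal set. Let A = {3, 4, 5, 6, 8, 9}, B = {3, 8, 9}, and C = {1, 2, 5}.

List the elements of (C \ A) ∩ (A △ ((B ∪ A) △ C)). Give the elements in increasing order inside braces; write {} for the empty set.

C \ A = {1, 2}
B ∪ A = {3, 4, 5, 6, 8, 9}
(B ∪ A) △ C = {1, 2, 3, 4, 6, 8, 9}
A △ ((B ∪ A) △ C) = {1, 2, 5}
(C \ A) ∩ (A △ ((B ∪ A) △ C)) = {1, 2}

{1, 2}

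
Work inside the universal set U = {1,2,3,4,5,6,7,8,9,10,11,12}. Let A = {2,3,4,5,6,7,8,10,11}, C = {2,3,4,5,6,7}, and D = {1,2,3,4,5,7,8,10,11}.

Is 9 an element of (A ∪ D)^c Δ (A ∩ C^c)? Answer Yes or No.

Yes

9 ∉ A and 9 ∉ D, so 9 ∉ A ∪ D
9 ∈ (A ∪ D)^c since 9 ∉ (A ∪ D)
9 ∉ C, so 9 ∈ C^c
9 ∉ A and 9 ∈ C^c, so 9 ∉ A ∩ C^c
9 ∈ (A ∪ D)^c and 9 ∉ (A ∩ C^c), so 9 ∈ (A ∪ D)^c Δ (A ∩ C^c)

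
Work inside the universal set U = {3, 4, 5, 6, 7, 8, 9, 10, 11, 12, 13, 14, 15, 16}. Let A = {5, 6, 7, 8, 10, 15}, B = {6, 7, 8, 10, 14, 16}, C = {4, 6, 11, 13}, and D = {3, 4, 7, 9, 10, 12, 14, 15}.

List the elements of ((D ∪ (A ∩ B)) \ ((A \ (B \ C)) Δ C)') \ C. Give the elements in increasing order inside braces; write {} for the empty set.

A ∩ B = {6, 7, 8, 10}
D ∪ (A ∩ B) = {3, 4, 6, 7, 8, 9, 10, 12, 14, 15}
B \ C = {7, 8, 10, 14, 16}
A \ (B \ C) = {5, 6, 15}
(A \ (B \ C)) Δ C = {4, 5, 11, 13, 15}
((A \ (B \ C)) Δ C)' = {3, 6, 7, 8, 9, 10, 12, 14, 16}
(D ∪ (A ∩ B)) \ ((A \ (B \ C)) Δ C)' = {4, 15}
((D ∪ (A ∩ B)) \ ((A \ (B \ C)) Δ C)') \ C = {15}

{15}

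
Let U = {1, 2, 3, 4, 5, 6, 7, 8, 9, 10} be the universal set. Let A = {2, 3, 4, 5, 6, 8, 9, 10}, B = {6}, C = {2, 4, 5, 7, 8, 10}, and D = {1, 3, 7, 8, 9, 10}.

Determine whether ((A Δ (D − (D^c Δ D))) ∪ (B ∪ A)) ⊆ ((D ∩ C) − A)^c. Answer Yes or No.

D^c = {2, 4, 5, 6}
D^c Δ D = {1, 2, 3, 4, 5, 6, 7, 8, 9, 10}
D − (D^c Δ D) = {}
A Δ (D − (D^c Δ D)) = {2, 3, 4, 5, 6, 8, 9, 10}
B ∪ A = {2, 3, 4, 5, 6, 8, 9, 10}
(A Δ (D − (D^c Δ D))) ∪ (B ∪ A) = {2, 3, 4, 5, 6, 8, 9, 10}
D ∩ C = {7, 8, 10}
(D ∩ C) − A = {7}
((D ∩ C) − A)^c = {1, 2, 3, 4, 5, 6, 8, 9, 10}
Every element of {2, 3, 4, 5, 6, 8, 9, 10} is in {1, 2, 3, 4, 5, 6, 8, 9, 10}, so (A Δ (D − (D^c Δ D))) ∪ (B ∪ A) ⊆ ((D ∩ C) − A)^c.

Yes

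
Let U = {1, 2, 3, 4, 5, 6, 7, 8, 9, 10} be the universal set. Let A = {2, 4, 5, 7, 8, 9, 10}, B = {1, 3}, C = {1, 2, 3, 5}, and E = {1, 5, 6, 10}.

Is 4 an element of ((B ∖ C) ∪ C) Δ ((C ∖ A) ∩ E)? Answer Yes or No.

No

4 ∉ B and 4 ∉ C, so 4 ∉ B ∖ C
4 ∉ (B ∖ C) and 4 ∉ C, so 4 ∉ (B ∖ C) ∪ C
4 ∉ C and 4 ∈ A, so 4 ∉ C ∖ A
4 ∉ (C ∖ A) and 4 ∉ E, so 4 ∉ (C ∖ A) ∩ E
4 ∉ ((B ∖ C) ∪ C) and 4 ∉ ((C ∖ A) ∩ E), so 4 ∉ ((B ∖ C) ∪ C) Δ ((C ∖ A) ∩ E)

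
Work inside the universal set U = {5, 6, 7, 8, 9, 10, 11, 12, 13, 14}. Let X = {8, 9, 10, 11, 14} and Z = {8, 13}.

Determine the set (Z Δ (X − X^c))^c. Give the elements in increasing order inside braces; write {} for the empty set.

{5, 6, 7, 8, 12}

X^c = {5, 6, 7, 12, 13}
X − X^c = {8, 9, 10, 11, 14}
Z Δ (X − X^c) = {9, 10, 11, 13, 14}
(Z Δ (X − X^c))^c = {5, 6, 7, 8, 12}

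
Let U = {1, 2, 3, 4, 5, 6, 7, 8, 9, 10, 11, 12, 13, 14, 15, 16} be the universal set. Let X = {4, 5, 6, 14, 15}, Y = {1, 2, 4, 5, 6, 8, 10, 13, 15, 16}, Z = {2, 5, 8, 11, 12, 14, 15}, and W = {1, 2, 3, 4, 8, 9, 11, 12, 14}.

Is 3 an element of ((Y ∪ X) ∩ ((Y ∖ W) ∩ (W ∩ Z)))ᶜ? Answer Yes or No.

Yes

3 ∉ Y and 3 ∉ X, so 3 ∉ Y ∪ X
3 ∉ Y and 3 ∈ W, so 3 ∉ Y ∖ W
3 ∈ W and 3 ∉ Z, so 3 ∉ W ∩ Z
3 ∉ (Y ∖ W) and 3 ∉ (W ∩ Z), so 3 ∉ (Y ∖ W) ∩ (W ∩ Z)
3 ∉ (Y ∪ X) and 3 ∉ ((Y ∖ W) ∩ (W ∩ Z)), so 3 ∉ (Y ∪ X) ∩ ((Y ∖ W) ∩ (W ∩ Z))
3 ∈ ((Y ∪ X) ∩ ((Y ∖ W) ∩ (W ∩ Z)))ᶜ since 3 ∉ ((Y ∪ X) ∩ ((Y ∖ W) ∩ (W ∩ Z)))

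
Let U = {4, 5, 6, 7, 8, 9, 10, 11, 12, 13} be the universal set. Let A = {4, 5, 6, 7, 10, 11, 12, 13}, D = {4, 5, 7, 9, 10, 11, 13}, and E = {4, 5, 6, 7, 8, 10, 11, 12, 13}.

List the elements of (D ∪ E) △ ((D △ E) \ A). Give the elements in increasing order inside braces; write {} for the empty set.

D ∪ E = {4, 5, 6, 7, 8, 9, 10, 11, 12, 13}
D △ E = {6, 8, 9, 12}
(D △ E) \ A = {8, 9}
(D ∪ E) △ ((D △ E) \ A) = {4, 5, 6, 7, 10, 11, 12, 13}

{4, 5, 6, 7, 10, 11, 12, 13}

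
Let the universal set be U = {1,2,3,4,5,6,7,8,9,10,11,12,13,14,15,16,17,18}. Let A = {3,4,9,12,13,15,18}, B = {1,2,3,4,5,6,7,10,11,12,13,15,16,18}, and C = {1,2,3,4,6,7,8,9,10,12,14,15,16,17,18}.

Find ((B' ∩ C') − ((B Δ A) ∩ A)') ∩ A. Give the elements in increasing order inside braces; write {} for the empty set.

B' = {8,9,14,17}
C' = {5,11,13}
B' ∩ C' = {}
B Δ A = {1,2,5,6,7,9,10,11,16}
(B Δ A) ∩ A = {9}
((B Δ A) ∩ A)' = {1,2,3,4,5,6,7,8,10,11,12,13,14,15,16,17,18}
(B' ∩ C') − ((B Δ A) ∩ A)' = {}
((B' ∩ C') − ((B Δ A) ∩ A)') ∩ A = {}

{}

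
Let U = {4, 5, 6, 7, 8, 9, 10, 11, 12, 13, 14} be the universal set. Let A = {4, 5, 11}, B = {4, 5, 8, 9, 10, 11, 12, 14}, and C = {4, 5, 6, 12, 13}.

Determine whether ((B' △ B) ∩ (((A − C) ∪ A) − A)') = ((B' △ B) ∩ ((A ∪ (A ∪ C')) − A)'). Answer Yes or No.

B' = {6, 7, 13}
B' △ B = {4, 5, 6, 7, 8, 9, 10, 11, 12, 13, 14}
A − C = {11}
(A − C) ∪ A = {4, 5, 11}
((A − C) ∪ A) − A = {}
(((A − C) ∪ A) − A)' = {4, 5, 6, 7, 8, 9, 10, 11, 12, 13, 14}
(B' △ B) ∩ (((A − C) ∪ A) − A)' = {4, 5, 6, 7, 8, 9, 10, 11, 12, 13, 14}
C' = {7, 8, 9, 10, 11, 14}
A ∪ C' = {4, 5, 7, 8, 9, 10, 11, 14}
A ∪ (A ∪ C') = {4, 5, 7, 8, 9, 10, 11, 14}
(A ∪ (A ∪ C')) − A = {7, 8, 9, 10, 14}
((A ∪ (A ∪ C')) − A)' = {4, 5, 6, 11, 12, 13}
(B' △ B) ∩ ((A ∪ (A ∪ C')) − A)' = {4, 5, 6, 11, 12, 13}
7 ∈ (B' △ B) ∩ (((A − C) ∪ A) − A)' but 7 ∉ (B' △ B) ∩ ((A ∪ (A ∪ C')) − A)', so they differ.

No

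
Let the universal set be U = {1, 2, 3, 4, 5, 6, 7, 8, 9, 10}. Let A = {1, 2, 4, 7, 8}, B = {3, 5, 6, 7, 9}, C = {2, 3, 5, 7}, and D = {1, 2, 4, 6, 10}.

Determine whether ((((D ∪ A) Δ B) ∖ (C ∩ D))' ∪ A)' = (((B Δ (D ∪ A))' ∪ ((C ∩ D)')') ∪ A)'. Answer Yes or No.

Yes

D ∪ A = {1, 2, 4, 6, 7, 8, 10}
(D ∪ A) Δ B = {1, 2, 3, 4, 5, 8, 9, 10}
C ∩ D = {2}
((D ∪ A) Δ B) ∖ (C ∩ D) = {1, 3, 4, 5, 8, 9, 10}
(((D ∪ A) Δ B) ∖ (C ∩ D))' = {2, 6, 7}
(((D ∪ A) Δ B) ∖ (C ∩ D))' ∪ A = {1, 2, 4, 6, 7, 8}
((((D ∪ A) Δ B) ∖ (C ∩ D))' ∪ A)' = {3, 5, 9, 10}
B Δ (D ∪ A) = {1, 2, 3, 4, 5, 8, 9, 10}
(B Δ (D ∪ A))' = {6, 7}
(C ∩ D)' = {1, 3, 4, 5, 6, 7, 8, 9, 10}
((C ∩ D)')' = {2}
(B Δ (D ∪ A))' ∪ ((C ∩ D)')' = {2, 6, 7}
((B Δ (D ∪ A))' ∪ ((C ∩ D)')') ∪ A = {1, 2, 4, 6, 7, 8}
(((B Δ (D ∪ A))' ∪ ((C ∩ D)')') ∪ A)' = {3, 5, 9, 10}
Both equal {3, 5, 9, 10}, so ((((D ∪ A) Δ B) ∖ (C ∩ D))' ∪ A)' = (((B Δ (D ∪ A))' ∪ ((C ∩ D)')') ∪ A)'.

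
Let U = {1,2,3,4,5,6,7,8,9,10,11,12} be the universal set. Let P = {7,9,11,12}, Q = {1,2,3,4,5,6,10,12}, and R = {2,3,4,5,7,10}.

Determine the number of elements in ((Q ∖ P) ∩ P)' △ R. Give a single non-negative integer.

6

Q ∖ P = {1,2,3,4,5,6,10}
(Q ∖ P) ∩ P = {}
((Q ∖ P) ∩ P)' = {1,2,3,4,5,6,7,8,9,10,11,12}
((Q ∖ P) ∩ P)' △ R = {1,6,8,9,11,12}
|((Q ∖ P) ∩ P)' △ R| = 6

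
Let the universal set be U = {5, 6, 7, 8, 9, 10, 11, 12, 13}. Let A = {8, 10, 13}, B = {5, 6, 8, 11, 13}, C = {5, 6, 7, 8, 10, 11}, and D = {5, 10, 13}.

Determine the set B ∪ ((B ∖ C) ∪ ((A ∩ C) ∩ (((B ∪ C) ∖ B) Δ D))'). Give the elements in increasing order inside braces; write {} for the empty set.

B ∖ C = {13}
A ∩ C = {8, 10}
B ∪ C = {5, 6, 7, 8, 10, 11, 13}
(B ∪ C) ∖ B = {7, 10}
((B ∪ C) ∖ B) Δ D = {5, 7, 13}
(A ∩ C) ∩ (((B ∪ C) ∖ B) Δ D) = {}
((A ∩ C) ∩ (((B ∪ C) ∖ B) Δ D))' = {5, 6, 7, 8, 9, 10, 11, 12, 13}
(B ∖ C) ∪ ((A ∩ C) ∩ (((B ∪ C) ∖ B) Δ D))' = {5, 6, 7, 8, 9, 10, 11, 12, 13}
B ∪ ((B ∖ C) ∪ ((A ∩ C) ∩ (((B ∪ C) ∖ B) Δ D))') = {5, 6, 7, 8, 9, 10, 11, 12, 13}

{5, 6, 7, 8, 9, 10, 11, 12, 13}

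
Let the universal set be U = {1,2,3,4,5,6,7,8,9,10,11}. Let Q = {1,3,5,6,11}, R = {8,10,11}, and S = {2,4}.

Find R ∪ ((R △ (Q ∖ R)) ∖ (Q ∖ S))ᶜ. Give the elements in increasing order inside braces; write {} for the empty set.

{1,2,3,4,5,6,7,8,9,10,11}

Q ∖ R = {1,3,5,6}
R △ (Q ∖ R) = {1,3,5,6,8,10,11}
Q ∖ S = {1,3,5,6,11}
(R △ (Q ∖ R)) ∖ (Q ∖ S) = {8,10}
((R △ (Q ∖ R)) ∖ (Q ∖ S))ᶜ = {1,2,3,4,5,6,7,9,11}
R ∪ ((R △ (Q ∖ R)) ∖ (Q ∖ S))ᶜ = {1,2,3,4,5,6,7,8,9,10,11}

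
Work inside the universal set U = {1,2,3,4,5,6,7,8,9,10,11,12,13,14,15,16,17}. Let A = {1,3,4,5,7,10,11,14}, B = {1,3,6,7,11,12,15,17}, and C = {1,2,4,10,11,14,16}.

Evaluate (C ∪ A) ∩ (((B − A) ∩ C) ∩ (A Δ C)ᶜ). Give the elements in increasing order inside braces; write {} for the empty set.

C ∪ A = {1,2,3,4,5,7,10,11,14,16}
B − A = {6,12,15,17}
(B − A) ∩ C = {}
A Δ C = {2,3,5,7,16}
(A Δ C)ᶜ = {1,4,6,8,9,10,11,12,13,14,15,17}
((B − A) ∩ C) ∩ (A Δ C)ᶜ = {}
(C ∪ A) ∩ (((B − A) ∩ C) ∩ (A Δ C)ᶜ) = {}

{}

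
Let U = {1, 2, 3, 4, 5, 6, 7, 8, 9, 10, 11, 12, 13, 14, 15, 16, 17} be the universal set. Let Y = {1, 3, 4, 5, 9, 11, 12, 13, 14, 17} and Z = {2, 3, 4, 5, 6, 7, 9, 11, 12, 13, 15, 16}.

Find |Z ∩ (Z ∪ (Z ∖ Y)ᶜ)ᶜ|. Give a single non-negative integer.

Z ∖ Y = {2, 6, 7, 15, 16}
(Z ∖ Y)ᶜ = {1, 3, 4, 5, 8, 9, 10, 11, 12, 13, 14, 17}
Z ∪ (Z ∖ Y)ᶜ = {1, 2, 3, 4, 5, 6, 7, 8, 9, 10, 11, 12, 13, 14, 15, 16, 17}
(Z ∪ (Z ∖ Y)ᶜ)ᶜ = {}
Z ∩ (Z ∪ (Z ∖ Y)ᶜ)ᶜ = {}
|Z ∩ (Z ∪ (Z ∖ Y)ᶜ)ᶜ| = 0

0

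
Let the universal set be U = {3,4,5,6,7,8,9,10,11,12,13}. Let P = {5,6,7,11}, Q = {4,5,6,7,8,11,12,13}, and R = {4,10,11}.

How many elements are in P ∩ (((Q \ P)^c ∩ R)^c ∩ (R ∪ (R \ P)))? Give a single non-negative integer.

Q \ P = {4,8,12,13}
(Q \ P)^c = {3,5,6,7,9,10,11}
(Q \ P)^c ∩ R = {10,11}
((Q \ P)^c ∩ R)^c = {3,4,5,6,7,8,9,12,13}
R \ P = {4,10}
R ∪ (R \ P) = {4,10,11}
((Q \ P)^c ∩ R)^c ∩ (R ∪ (R \ P)) = {4}
P ∩ (((Q \ P)^c ∩ R)^c ∩ (R ∪ (R \ P))) = {}
|P ∩ (((Q \ P)^c ∩ R)^c ∩ (R ∪ (R \ P)))| = 0

0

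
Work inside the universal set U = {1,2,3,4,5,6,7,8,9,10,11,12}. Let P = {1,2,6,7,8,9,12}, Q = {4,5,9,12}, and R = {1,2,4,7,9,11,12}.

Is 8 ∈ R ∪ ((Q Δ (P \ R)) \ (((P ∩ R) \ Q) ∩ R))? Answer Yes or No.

Yes

8 ∈ P and 8 ∉ R, so 8 ∈ P \ R
8 ∉ Q and 8 ∈ (P \ R), so 8 ∈ Q Δ (P \ R)
8 ∈ P and 8 ∉ R, so 8 ∉ P ∩ R
8 ∉ (P ∩ R) and 8 ∉ Q, so 8 ∉ (P ∩ R) \ Q
8 ∉ ((P ∩ R) \ Q) and 8 ∉ R, so 8 ∉ ((P ∩ R) \ Q) ∩ R
8 ∈ (Q Δ (P \ R)) and 8 ∉ (((P ∩ R) \ Q) ∩ R), so 8 ∈ (Q Δ (P \ R)) \ (((P ∩ R) \ Q) ∩ R)
8 ∉ R and 8 ∈ ((Q Δ (P \ R)) \ (((P ∩ R) \ Q) ∩ R)), so 8 ∈ R ∪ ((Q Δ (P \ R)) \ (((P ∩ R) \ Q) ∩ R))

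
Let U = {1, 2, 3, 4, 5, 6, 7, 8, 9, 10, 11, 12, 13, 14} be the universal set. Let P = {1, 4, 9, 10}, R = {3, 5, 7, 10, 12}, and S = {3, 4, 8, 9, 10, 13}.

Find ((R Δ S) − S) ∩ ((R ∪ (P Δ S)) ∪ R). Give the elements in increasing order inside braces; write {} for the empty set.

{5, 7, 12}

R Δ S = {4, 5, 7, 8, 9, 12, 13}
(R Δ S) − S = {5, 7, 12}
P Δ S = {1, 3, 8, 13}
R ∪ (P Δ S) = {1, 3, 5, 7, 8, 10, 12, 13}
(R ∪ (P Δ S)) ∪ R = {1, 3, 5, 7, 8, 10, 12, 13}
((R Δ S) − S) ∩ ((R ∪ (P Δ S)) ∪ R) = {5, 7, 12}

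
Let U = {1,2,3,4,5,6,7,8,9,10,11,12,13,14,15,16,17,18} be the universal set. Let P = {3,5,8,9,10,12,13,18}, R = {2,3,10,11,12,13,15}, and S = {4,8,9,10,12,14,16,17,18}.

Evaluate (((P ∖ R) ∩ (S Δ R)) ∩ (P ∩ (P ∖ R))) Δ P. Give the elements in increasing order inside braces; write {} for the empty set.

{3,5,10,12,13}

P ∖ R = {5,8,9,18}
S Δ R = {2,3,4,8,9,11,13,14,15,16,17,18}
(P ∖ R) ∩ (S Δ R) = {8,9,18}
P ∩ (P ∖ R) = {5,8,9,18}
((P ∖ R) ∩ (S Δ R)) ∩ (P ∩ (P ∖ R)) = {8,9,18}
(((P ∖ R) ∩ (S Δ R)) ∩ (P ∩ (P ∖ R))) Δ P = {3,5,10,12,13}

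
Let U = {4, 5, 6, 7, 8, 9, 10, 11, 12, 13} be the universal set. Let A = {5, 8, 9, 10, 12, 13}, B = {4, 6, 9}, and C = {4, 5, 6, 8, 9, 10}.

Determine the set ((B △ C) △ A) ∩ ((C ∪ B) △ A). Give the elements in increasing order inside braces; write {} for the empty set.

{12, 13}

B △ C = {5, 8, 10}
(B △ C) △ A = {9, 12, 13}
C ∪ B = {4, 5, 6, 8, 9, 10}
(C ∪ B) △ A = {4, 6, 12, 13}
((B △ C) △ A) ∩ ((C ∪ B) △ A) = {12, 13}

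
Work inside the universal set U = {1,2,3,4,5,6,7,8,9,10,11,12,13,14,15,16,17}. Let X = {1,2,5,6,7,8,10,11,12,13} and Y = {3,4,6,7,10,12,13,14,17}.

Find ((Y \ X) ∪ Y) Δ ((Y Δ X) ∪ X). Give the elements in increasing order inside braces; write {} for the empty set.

{1,2,5,8,11}

Y \ X = {3,4,14,17}
(Y \ X) ∪ Y = {3,4,6,7,10,12,13,14,17}
Y Δ X = {1,2,3,4,5,8,11,14,17}
(Y Δ X) ∪ X = {1,2,3,4,5,6,7,8,10,11,12,13,14,17}
((Y \ X) ∪ Y) Δ ((Y Δ X) ∪ X) = {1,2,5,8,11}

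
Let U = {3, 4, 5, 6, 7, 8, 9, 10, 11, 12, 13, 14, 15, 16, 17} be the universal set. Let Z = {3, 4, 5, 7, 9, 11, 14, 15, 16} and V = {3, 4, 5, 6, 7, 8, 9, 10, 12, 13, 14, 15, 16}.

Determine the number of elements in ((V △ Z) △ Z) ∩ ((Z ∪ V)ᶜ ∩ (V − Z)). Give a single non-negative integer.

V △ Z = {6, 8, 10, 11, 12, 13}
(V △ Z) △ Z = {3, 4, 5, 6, 7, 8, 9, 10, 12, 13, 14, 15, 16}
Z ∪ V = {3, 4, 5, 6, 7, 8, 9, 10, 11, 12, 13, 14, 15, 16}
(Z ∪ V)ᶜ = {17}
V − Z = {6, 8, 10, 12, 13}
(Z ∪ V)ᶜ ∩ (V − Z) = {}
((V △ Z) △ Z) ∩ ((Z ∪ V)ᶜ ∩ (V − Z)) = {}
|((V △ Z) △ Z) ∩ ((Z ∪ V)ᶜ ∩ (V − Z))| = 0

0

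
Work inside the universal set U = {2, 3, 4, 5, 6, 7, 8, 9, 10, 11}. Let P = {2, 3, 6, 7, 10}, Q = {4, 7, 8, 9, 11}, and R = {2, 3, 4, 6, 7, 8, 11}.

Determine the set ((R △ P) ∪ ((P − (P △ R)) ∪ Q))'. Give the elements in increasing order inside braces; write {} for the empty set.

R △ P = {4, 8, 10, 11}
P △ R = {4, 8, 10, 11}
P − (P △ R) = {2, 3, 6, 7}
(P − (P △ R)) ∪ Q = {2, 3, 4, 6, 7, 8, 9, 11}
(R △ P) ∪ ((P − (P △ R)) ∪ Q) = {2, 3, 4, 6, 7, 8, 9, 10, 11}
((R △ P) ∪ ((P − (P △ R)) ∪ Q))' = {5}

{5}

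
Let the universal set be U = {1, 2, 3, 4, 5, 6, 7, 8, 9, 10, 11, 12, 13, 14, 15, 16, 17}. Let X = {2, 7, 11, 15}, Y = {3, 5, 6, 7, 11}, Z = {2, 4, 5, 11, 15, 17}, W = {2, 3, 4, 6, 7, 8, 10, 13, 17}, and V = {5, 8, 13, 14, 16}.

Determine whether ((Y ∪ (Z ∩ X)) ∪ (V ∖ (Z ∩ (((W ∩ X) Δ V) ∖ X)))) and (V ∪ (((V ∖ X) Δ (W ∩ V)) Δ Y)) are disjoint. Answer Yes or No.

No

Z ∩ X = {2, 11, 15}
Y ∪ (Z ∩ X) = {2, 3, 5, 6, 7, 11, 15}
W ∩ X = {2, 7}
(W ∩ X) Δ V = {2, 5, 7, 8, 13, 14, 16}
((W ∩ X) Δ V) ∖ X = {5, 8, 13, 14, 16}
Z ∩ (((W ∩ X) Δ V) ∖ X) = {5}
V ∖ (Z ∩ (((W ∩ X) Δ V) ∖ X)) = {8, 13, 14, 16}
(Y ∪ (Z ∩ X)) ∪ (V ∖ (Z ∩ (((W ∩ X) Δ V) ∖ X))) = {2, 3, 5, 6, 7, 8, 11, 13, 14, 15, 16}
V ∖ X = {5, 8, 13, 14, 16}
W ∩ V = {8, 13}
(V ∖ X) Δ (W ∩ V) = {5, 14, 16}
((V ∖ X) Δ (W ∩ V)) Δ Y = {3, 6, 7, 11, 14, 16}
V ∪ (((V ∖ X) Δ (W ∩ V)) Δ Y) = {3, 5, 6, 7, 8, 11, 13, 14, 16}
3 lies in both, so they are not disjoint.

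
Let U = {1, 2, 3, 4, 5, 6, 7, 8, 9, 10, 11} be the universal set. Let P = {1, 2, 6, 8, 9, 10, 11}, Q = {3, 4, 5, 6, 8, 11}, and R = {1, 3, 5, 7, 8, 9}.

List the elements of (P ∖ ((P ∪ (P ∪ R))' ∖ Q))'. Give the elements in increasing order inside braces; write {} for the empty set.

P ∪ R = {1, 2, 3, 5, 6, 7, 8, 9, 10, 11}
P ∪ (P ∪ R) = {1, 2, 3, 5, 6, 7, 8, 9, 10, 11}
(P ∪ (P ∪ R))' = {4}
(P ∪ (P ∪ R))' ∖ Q = {}
P ∖ ((P ∪ (P ∪ R))' ∖ Q) = {1, 2, 6, 8, 9, 10, 11}
(P ∖ ((P ∪ (P ∪ R))' ∖ Q))' = {3, 4, 5, 7}

{3, 4, 5, 7}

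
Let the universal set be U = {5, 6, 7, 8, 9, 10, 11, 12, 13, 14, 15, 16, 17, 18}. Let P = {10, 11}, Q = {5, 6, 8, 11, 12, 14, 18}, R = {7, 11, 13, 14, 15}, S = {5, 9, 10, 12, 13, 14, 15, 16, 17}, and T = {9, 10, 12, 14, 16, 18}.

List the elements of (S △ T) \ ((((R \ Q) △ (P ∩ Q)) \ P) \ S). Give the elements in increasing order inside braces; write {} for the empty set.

{5, 13, 15, 17, 18}

S △ T = {5, 13, 15, 17, 18}
R \ Q = {7, 13, 15}
P ∩ Q = {11}
(R \ Q) △ (P ∩ Q) = {7, 11, 13, 15}
((R \ Q) △ (P ∩ Q)) \ P = {7, 13, 15}
(((R \ Q) △ (P ∩ Q)) \ P) \ S = {7}
(S △ T) \ ((((R \ Q) △ (P ∩ Q)) \ P) \ S) = {5, 13, 15, 17, 18}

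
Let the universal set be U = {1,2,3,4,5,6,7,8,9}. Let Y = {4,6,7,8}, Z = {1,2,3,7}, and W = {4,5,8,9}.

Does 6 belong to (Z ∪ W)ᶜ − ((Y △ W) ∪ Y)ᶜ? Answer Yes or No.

6 ∉ Z and 6 ∉ W, so 6 ∉ Z ∪ W
6 ∈ (Z ∪ W)ᶜ since 6 ∉ (Z ∪ W)
6 ∈ Y and 6 ∉ W, so 6 ∈ Y △ W
6 ∈ (Y △ W) and 6 ∈ Y, so 6 ∈ (Y △ W) ∪ Y
6 ∉ ((Y △ W) ∪ Y)ᶜ since 6 ∈ ((Y △ W) ∪ Y)
6 ∈ (Z ∪ W)ᶜ and 6 ∉ ((Y △ W) ∪ Y)ᶜ, so 6 ∈ (Z ∪ W)ᶜ − ((Y △ W) ∪ Y)ᶜ

Yes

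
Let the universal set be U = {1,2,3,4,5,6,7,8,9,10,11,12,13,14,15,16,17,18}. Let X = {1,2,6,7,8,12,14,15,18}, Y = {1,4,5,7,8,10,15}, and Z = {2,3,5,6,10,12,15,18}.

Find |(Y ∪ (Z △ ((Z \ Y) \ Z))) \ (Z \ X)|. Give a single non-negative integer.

Z \ Y = {2,3,6,12,18}
(Z \ Y) \ Z = {}
Z △ ((Z \ Y) \ Z) = {2,3,5,6,10,12,15,18}
Y ∪ (Z △ ((Z \ Y) \ Z)) = {1,2,3,4,5,6,7,8,10,12,15,18}
Z \ X = {3,5,10}
(Y ∪ (Z △ ((Z \ Y) \ Z))) \ (Z \ X) = {1,2,4,6,7,8,12,15,18}
|(Y ∪ (Z △ ((Z \ Y) \ Z))) \ (Z \ X)| = 9

9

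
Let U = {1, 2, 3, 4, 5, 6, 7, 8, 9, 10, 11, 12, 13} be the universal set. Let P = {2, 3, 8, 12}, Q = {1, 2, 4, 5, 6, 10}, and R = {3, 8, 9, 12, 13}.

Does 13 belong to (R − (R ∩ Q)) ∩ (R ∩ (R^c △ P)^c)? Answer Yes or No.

Yes

13 ∈ R and 13 ∉ Q, so 13 ∉ R ∩ Q
13 ∈ R and 13 ∉ (R ∩ Q), so 13 ∈ R − (R ∩ Q)
13 ∈ R, so 13 ∉ R^c
13 ∉ R^c and 13 ∉ P, so 13 ∉ R^c △ P
13 ∈ (R^c △ P)^c since 13 ∉ (R^c △ P)
13 ∈ R and 13 ∈ (R^c △ P)^c, so 13 ∈ R ∩ (R^c △ P)^c
13 ∈ (R − (R ∩ Q)) and 13 ∈ (R ∩ (R^c △ P)^c), so 13 ∈ (R − (R ∩ Q)) ∩ (R ∩ (R^c △ P)^c)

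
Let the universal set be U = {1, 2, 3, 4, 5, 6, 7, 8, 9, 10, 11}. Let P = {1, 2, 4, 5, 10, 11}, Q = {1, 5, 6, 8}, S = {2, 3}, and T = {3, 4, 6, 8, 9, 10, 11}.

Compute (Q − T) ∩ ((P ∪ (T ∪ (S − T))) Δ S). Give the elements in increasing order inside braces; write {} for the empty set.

{1, 5}

Q − T = {1, 5}
S − T = {2}
T ∪ (S − T) = {2, 3, 4, 6, 8, 9, 10, 11}
P ∪ (T ∪ (S − T)) = {1, 2, 3, 4, 5, 6, 8, 9, 10, 11}
(P ∪ (T ∪ (S − T))) Δ S = {1, 4, 5, 6, 8, 9, 10, 11}
(Q − T) ∩ ((P ∪ (T ∪ (S − T))) Δ S) = {1, 5}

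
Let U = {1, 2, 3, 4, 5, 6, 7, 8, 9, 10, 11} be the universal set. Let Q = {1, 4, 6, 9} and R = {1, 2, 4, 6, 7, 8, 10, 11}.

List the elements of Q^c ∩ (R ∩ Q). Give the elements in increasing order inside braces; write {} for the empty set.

{}

Q^c = {2, 3, 5, 7, 8, 10, 11}
R ∩ Q = {1, 4, 6}
Q^c ∩ (R ∩ Q) = {}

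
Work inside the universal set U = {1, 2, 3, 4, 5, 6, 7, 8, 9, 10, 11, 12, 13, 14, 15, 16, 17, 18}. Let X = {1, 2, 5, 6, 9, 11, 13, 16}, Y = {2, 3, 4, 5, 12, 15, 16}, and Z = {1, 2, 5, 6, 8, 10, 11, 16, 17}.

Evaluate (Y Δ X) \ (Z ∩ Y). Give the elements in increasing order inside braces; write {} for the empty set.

{1, 3, 4, 6, 9, 11, 12, 13, 15}

Y Δ X = {1, 3, 4, 6, 9, 11, 12, 13, 15}
Z ∩ Y = {2, 5, 16}
(Y Δ X) \ (Z ∩ Y) = {1, 3, 4, 6, 9, 11, 12, 13, 15}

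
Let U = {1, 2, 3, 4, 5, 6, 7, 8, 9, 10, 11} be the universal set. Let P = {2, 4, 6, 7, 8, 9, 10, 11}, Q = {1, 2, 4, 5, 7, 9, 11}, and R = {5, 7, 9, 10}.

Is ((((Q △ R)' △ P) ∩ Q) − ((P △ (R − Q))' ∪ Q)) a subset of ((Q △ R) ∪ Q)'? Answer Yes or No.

Yes

Q △ R = {1, 2, 4, 10, 11}
(Q △ R)' = {3, 5, 6, 7, 8, 9}
(Q △ R)' △ P = {2, 3, 4, 5, 10, 11}
((Q △ R)' △ P) ∩ Q = {2, 4, 5, 11}
R − Q = {10}
P △ (R − Q) = {2, 4, 6, 7, 8, 9, 11}
(P △ (R − Q))' = {1, 3, 5, 10}
(P △ (R − Q))' ∪ Q = {1, 2, 3, 4, 5, 7, 9, 10, 11}
(((Q △ R)' △ P) ∩ Q) − ((P △ (R − Q))' ∪ Q) = {}
(Q △ R) ∪ Q = {1, 2, 4, 5, 7, 9, 10, 11}
((Q △ R) ∪ Q)' = {3, 6, 8}
Every element of {} is in {3, 6, 8}, so (((Q △ R)' △ P) ∩ Q) − ((P △ (R − Q))' ∪ Q) ⊆ ((Q △ R) ∪ Q)'.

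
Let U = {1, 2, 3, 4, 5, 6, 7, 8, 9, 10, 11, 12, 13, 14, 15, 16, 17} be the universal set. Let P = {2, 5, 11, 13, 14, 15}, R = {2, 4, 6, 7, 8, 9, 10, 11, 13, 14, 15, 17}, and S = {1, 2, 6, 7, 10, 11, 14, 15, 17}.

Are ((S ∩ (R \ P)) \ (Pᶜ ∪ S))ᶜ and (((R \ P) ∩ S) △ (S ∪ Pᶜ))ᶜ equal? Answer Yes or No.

R \ P = {4, 6, 7, 8, 9, 10, 17}
S ∩ (R \ P) = {6, 7, 10, 17}
Pᶜ = {1, 3, 4, 6, 7, 8, 9, 10, 12, 16, 17}
Pᶜ ∪ S = {1, 2, 3, 4, 6, 7, 8, 9, 10, 11, 12, 14, 15, 16, 17}
(S ∩ (R \ P)) \ (Pᶜ ∪ S) = {}
((S ∩ (R \ P)) \ (Pᶜ ∪ S))ᶜ = {1, 2, 3, 4, 5, 6, 7, 8, 9, 10, 11, 12, 13, 14, 15, 16, 17}
(R \ P) ∩ S = {6, 7, 10, 17}
S ∪ Pᶜ = {1, 2, 3, 4, 6, 7, 8, 9, 10, 11, 12, 14, 15, 16, 17}
((R \ P) ∩ S) △ (S ∪ Pᶜ) = {1, 2, 3, 4, 8, 9, 11, 12, 14, 15, 16}
(((R \ P) ∩ S) △ (S ∪ Pᶜ))ᶜ = {5, 6, 7, 10, 13, 17}
1 ∈ ((S ∩ (R \ P)) \ (Pᶜ ∪ S))ᶜ but 1 ∉ (((R \ P) ∩ S) △ (S ∪ Pᶜ))ᶜ, so they differ.

No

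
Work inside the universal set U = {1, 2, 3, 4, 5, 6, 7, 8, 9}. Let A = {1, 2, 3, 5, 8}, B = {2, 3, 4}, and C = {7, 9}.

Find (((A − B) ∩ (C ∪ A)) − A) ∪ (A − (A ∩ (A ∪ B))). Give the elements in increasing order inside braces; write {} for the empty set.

{}

A − B = {1, 5, 8}
C ∪ A = {1, 2, 3, 5, 7, 8, 9}
(A − B) ∩ (C ∪ A) = {1, 5, 8}
((A − B) ∩ (C ∪ A)) − A = {}
A ∪ B = {1, 2, 3, 4, 5, 8}
A ∩ (A ∪ B) = {1, 2, 3, 5, 8}
A − (A ∩ (A ∪ B)) = {}
(((A − B) ∩ (C ∪ A)) − A) ∪ (A − (A ∩ (A ∪ B))) = {}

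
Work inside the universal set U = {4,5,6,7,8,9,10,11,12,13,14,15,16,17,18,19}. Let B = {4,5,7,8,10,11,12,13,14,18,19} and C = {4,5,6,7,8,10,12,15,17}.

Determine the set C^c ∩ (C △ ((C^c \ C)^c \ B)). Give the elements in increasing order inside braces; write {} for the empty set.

C^c = {9,11,13,14,16,18,19}
C^c \ C = {9,11,13,14,16,18,19}
(C^c \ C)^c = {4,5,6,7,8,10,12,15,17}
(C^c \ C)^c \ B = {6,15,17}
C △ ((C^c \ C)^c \ B) = {4,5,7,8,10,12}
C^c ∩ (C △ ((C^c \ C)^c \ B)) = {}

{}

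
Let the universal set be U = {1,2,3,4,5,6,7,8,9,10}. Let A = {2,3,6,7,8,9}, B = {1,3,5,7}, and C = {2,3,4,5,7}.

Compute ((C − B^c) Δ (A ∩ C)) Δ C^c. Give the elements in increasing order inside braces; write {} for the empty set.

B^c = {2,4,6,8,9,10}
C − B^c = {3,5,7}
A ∩ C = {2,3,7}
(C − B^c) Δ (A ∩ C) = {2,5}
C^c = {1,6,8,9,10}
((C − B^c) Δ (A ∩ C)) Δ C^c = {1,2,5,6,8,9,10}

{1,2,5,6,8,9,10}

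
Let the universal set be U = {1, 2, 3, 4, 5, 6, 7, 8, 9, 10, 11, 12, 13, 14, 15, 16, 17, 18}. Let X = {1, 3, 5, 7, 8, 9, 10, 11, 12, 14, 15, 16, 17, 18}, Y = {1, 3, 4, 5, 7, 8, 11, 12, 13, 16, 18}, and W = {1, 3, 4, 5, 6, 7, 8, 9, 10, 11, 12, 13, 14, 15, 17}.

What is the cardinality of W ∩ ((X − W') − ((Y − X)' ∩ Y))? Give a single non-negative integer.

5

W' = {2, 16, 18}
X − W' = {1, 3, 5, 7, 8, 9, 10, 11, 12, 14, 15, 17}
Y − X = {4, 13}
(Y − X)' = {1, 2, 3, 5, 6, 7, 8, 9, 10, 11, 12, 14, 15, 16, 17, 18}
(Y − X)' ∩ Y = {1, 3, 5, 7, 8, 11, 12, 16, 18}
(X − W') − ((Y − X)' ∩ Y) = {9, 10, 14, 15, 17}
W ∩ ((X − W') − ((Y − X)' ∩ Y)) = {9, 10, 14, 15, 17}
|W ∩ ((X − W') − ((Y − X)' ∩ Y))| = 5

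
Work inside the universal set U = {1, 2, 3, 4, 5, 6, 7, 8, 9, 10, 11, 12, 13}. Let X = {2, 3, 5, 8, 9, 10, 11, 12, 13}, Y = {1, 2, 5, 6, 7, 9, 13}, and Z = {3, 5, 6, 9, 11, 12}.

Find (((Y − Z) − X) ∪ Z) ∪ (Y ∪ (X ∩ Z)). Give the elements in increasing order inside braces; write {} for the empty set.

{1, 2, 3, 5, 6, 7, 9, 11, 12, 13}

Y − Z = {1, 2, 7, 13}
(Y − Z) − X = {1, 7}
((Y − Z) − X) ∪ Z = {1, 3, 5, 6, 7, 9, 11, 12}
X ∩ Z = {3, 5, 9, 11, 12}
Y ∪ (X ∩ Z) = {1, 2, 3, 5, 6, 7, 9, 11, 12, 13}
(((Y − Z) − X) ∪ Z) ∪ (Y ∪ (X ∩ Z)) = {1, 2, 3, 5, 6, 7, 9, 11, 12, 13}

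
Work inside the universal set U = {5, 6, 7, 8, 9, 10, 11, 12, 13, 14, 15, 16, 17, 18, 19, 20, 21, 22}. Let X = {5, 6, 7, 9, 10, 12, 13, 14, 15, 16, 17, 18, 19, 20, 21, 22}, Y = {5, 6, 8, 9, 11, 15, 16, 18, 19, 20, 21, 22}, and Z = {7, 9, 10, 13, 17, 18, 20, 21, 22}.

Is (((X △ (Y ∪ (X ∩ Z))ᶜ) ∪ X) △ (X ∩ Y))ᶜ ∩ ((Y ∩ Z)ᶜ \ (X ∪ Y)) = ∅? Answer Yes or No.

X ∩ Z = {7, 9, 10, 13, 17, 18, 20, 21, 22}
Y ∪ (X ∩ Z) = {5, 6, 7, 8, 9, 10, 11, 13, 15, 16, 17, 18, 19, 20, 21, 22}
(Y ∪ (X ∩ Z))ᶜ = {12, 14}
X △ (Y ∪ (X ∩ Z))ᶜ = {5, 6, 7, 9, 10, 13, 15, 16, 17, 18, 19, 20, 21, 22}
(X △ (Y ∪ (X ∩ Z))ᶜ) ∪ X = {5, 6, 7, 9, 10, 12, 13, 14, 15, 16, 17, 18, 19, 20, 21, 22}
X ∩ Y = {5, 6, 9, 15, 16, 18, 19, 20, 21, 22}
((X △ (Y ∪ (X ∩ Z))ᶜ) ∪ X) △ (X ∩ Y) = {7, 10, 12, 13, 14, 17}
(((X △ (Y ∪ (X ∩ Z))ᶜ) ∪ X) △ (X ∩ Y))ᶜ = {5, 6, 8, 9, 11, 15, 16, 18, 19, 20, 21, 22}
Y ∩ Z = {9, 18, 20, 21, 22}
(Y ∩ Z)ᶜ = {5, 6, 7, 8, 10, 11, 12, 13, 14, 15, 16, 17, 19}
X ∪ Y = {5, 6, 7, 8, 9, 10, 11, 12, 13, 14, 15, 16, 17, 18, 19, 20, 21, 22}
(Y ∩ Z)ᶜ \ (X ∪ Y) = {}
{5, 6, 8, 9, 11, 15, 16, 18, 19, 20, 21, 22} and {} share no elements.

Yes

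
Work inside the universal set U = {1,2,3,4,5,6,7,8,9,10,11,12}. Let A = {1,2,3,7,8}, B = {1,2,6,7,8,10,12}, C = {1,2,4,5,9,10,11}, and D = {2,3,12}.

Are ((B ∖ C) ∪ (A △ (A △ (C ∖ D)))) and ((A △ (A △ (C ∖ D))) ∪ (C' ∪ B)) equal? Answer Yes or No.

No

B ∖ C = {6,7,8,12}
C ∖ D = {1,4,5,9,10,11}
A △ (C ∖ D) = {2,3,4,5,7,8,9,10,11}
A △ (A △ (C ∖ D)) = {1,4,5,9,10,11}
(B ∖ C) ∪ (A △ (A △ (C ∖ D))) = {1,4,5,6,7,8,9,10,11,12}
C' = {3,6,7,8,12}
C' ∪ B = {1,2,3,6,7,8,10,12}
(A △ (A △ (C ∖ D))) ∪ (C' ∪ B) = {1,2,3,4,5,6,7,8,9,10,11,12}
2 ∈ (A △ (A △ (C ∖ D))) ∪ (C' ∪ B) but 2 ∉ (B ∖ C) ∪ (A △ (A △ (C ∖ D))), so they differ.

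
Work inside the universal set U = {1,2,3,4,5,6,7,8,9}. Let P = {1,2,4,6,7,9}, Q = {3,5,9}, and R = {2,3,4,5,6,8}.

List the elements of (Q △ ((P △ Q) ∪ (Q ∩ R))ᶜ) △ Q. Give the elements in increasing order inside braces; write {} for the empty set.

{8,9}

P △ Q = {1,2,3,4,5,6,7}
Q ∩ R = {3,5}
(P △ Q) ∪ (Q ∩ R) = {1,2,3,4,5,6,7}
((P △ Q) ∪ (Q ∩ R))ᶜ = {8,9}
Q △ ((P △ Q) ∪ (Q ∩ R))ᶜ = {3,5,8}
(Q △ ((P △ Q) ∪ (Q ∩ R))ᶜ) △ Q = {8,9}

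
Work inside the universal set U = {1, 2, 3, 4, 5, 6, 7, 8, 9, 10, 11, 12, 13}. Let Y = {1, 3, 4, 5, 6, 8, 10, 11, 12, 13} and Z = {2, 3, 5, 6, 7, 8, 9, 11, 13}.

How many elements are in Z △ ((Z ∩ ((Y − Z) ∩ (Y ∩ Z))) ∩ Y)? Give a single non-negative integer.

Y − Z = {1, 4, 10, 12}
Y ∩ Z = {3, 5, 6, 8, 11, 13}
(Y − Z) ∩ (Y ∩ Z) = {}
Z ∩ ((Y − Z) ∩ (Y ∩ Z)) = {}
(Z ∩ ((Y − Z) ∩ (Y ∩ Z))) ∩ Y = {}
Z △ ((Z ∩ ((Y − Z) ∩ (Y ∩ Z))) ∩ Y) = {2, 3, 5, 6, 7, 8, 9, 11, 13}
|Z △ ((Z ∩ ((Y − Z) ∩ (Y ∩ Z))) ∩ Y)| = 9

9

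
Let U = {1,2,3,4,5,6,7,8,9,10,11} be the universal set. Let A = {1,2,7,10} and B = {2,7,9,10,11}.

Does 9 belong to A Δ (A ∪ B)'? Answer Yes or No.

9 ∉ A and 9 ∈ B, so 9 ∈ A ∪ B
9 ∉ (A ∪ B)' since 9 ∈ (A ∪ B)
9 ∉ A and 9 ∉ (A ∪ B)', so 9 ∉ A Δ (A ∪ B)'

No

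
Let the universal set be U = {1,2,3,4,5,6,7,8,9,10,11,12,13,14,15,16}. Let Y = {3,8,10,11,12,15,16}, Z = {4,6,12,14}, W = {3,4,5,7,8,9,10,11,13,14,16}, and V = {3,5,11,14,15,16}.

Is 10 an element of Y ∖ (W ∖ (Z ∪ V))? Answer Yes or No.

10 ∉ Z and 10 ∉ V, so 10 ∉ Z ∪ V
10 ∈ W and 10 ∉ (Z ∪ V), so 10 ∈ W ∖ (Z ∪ V)
10 ∈ Y and 10 ∈ (W ∖ (Z ∪ V)), so 10 ∉ Y ∖ (W ∖ (Z ∪ V))

No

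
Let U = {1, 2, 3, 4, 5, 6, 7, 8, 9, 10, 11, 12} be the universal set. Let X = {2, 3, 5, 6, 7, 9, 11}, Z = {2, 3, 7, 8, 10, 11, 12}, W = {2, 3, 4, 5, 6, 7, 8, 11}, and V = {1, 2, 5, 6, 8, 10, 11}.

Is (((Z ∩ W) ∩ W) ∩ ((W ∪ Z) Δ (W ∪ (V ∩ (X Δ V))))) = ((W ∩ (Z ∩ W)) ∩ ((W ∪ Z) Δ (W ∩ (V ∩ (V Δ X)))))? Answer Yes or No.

No

Z ∩ W = {2, 3, 7, 8, 11}
(Z ∩ W) ∩ W = {2, 3, 7, 8, 11}
W ∪ Z = {2, 3, 4, 5, 6, 7, 8, 10, 11, 12}
X Δ V = {1, 3, 7, 8, 9, 10}
V ∩ (X Δ V) = {1, 8, 10}
W ∪ (V ∩ (X Δ V)) = {1, 2, 3, 4, 5, 6, 7, 8, 10, 11}
(W ∪ Z) Δ (W ∪ (V ∩ (X Δ V))) = {1, 12}
((Z ∩ W) ∩ W) ∩ ((W ∪ Z) Δ (W ∪ (V ∩ (X Δ V)))) = {}
W ∩ (Z ∩ W) = {2, 3, 7, 8, 11}
V Δ X = {1, 3, 7, 8, 9, 10}
V ∩ (V Δ X) = {1, 8, 10}
W ∩ (V ∩ (V Δ X)) = {8}
(W ∪ Z) Δ (W ∩ (V ∩ (V Δ X))) = {2, 3, 4, 5, 6, 7, 10, 11, 12}
(W ∩ (Z ∩ W)) ∩ ((W ∪ Z) Δ (W ∩ (V ∩ (V Δ X)))) = {2, 3, 7, 11}
2 ∈ (W ∩ (Z ∩ W)) ∩ ((W ∪ Z) Δ (W ∩ (V ∩ (V Δ X)))) but 2 ∉ ((Z ∩ W) ∩ W) ∩ ((W ∪ Z) Δ (W ∪ (V ∩ (X Δ V)))), so they differ.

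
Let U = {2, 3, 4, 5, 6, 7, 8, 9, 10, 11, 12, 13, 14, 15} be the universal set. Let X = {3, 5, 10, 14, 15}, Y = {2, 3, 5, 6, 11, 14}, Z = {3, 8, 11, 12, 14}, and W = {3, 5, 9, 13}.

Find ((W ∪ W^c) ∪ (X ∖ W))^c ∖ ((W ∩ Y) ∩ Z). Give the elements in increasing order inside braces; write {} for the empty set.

W^c = {2, 4, 6, 7, 8, 10, 11, 12, 14, 15}
W ∪ W^c = {2, 3, 4, 5, 6, 7, 8, 9, 10, 11, 12, 13, 14, 15}
X ∖ W = {10, 14, 15}
(W ∪ W^c) ∪ (X ∖ W) = {2, 3, 4, 5, 6, 7, 8, 9, 10, 11, 12, 13, 14, 15}
((W ∪ W^c) ∪ (X ∖ W))^c = {}
W ∩ Y = {3, 5}
(W ∩ Y) ∩ Z = {3}
((W ∪ W^c) ∪ (X ∖ W))^c ∖ ((W ∩ Y) ∩ Z) = {}

{}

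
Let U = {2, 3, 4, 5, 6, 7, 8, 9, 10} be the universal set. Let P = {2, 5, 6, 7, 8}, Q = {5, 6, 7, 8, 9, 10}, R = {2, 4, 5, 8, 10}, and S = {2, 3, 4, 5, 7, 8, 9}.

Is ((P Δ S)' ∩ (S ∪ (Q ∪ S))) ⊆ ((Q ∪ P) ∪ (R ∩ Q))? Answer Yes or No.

P Δ S = {3, 4, 6, 9}
(P Δ S)' = {2, 5, 7, 8, 10}
Q ∪ S = {2, 3, 4, 5, 6, 7, 8, 9, 10}
S ∪ (Q ∪ S) = {2, 3, 4, 5, 6, 7, 8, 9, 10}
(P Δ S)' ∩ (S ∪ (Q ∪ S)) = {2, 5, 7, 8, 10}
Q ∪ P = {2, 5, 6, 7, 8, 9, 10}
R ∩ Q = {5, 8, 10}
(Q ∪ P) ∪ (R ∩ Q) = {2, 5, 6, 7, 8, 9, 10}
Every element of {2, 5, 7, 8, 10} is in {2, 5, 6, 7, 8, 9, 10}, so (P Δ S)' ∩ (S ∪ (Q ∪ S)) ⊆ (Q ∪ P) ∪ (R ∩ Q).

Yes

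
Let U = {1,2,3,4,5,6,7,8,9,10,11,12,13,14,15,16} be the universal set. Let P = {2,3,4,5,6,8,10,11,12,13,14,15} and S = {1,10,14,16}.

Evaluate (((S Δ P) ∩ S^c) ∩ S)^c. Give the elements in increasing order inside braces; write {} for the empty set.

S Δ P = {1,2,3,4,5,6,8,11,12,13,15,16}
S^c = {2,3,4,5,6,7,8,9,11,12,13,15}
(S Δ P) ∩ S^c = {2,3,4,5,6,8,11,12,13,15}
((S Δ P) ∩ S^c) ∩ S = {}
(((S Δ P) ∩ S^c) ∩ S)^c = {1,2,3,4,5,6,7,8,9,10,11,12,13,14,15,16}

{1,2,3,4,5,6,7,8,9,10,11,12,13,14,15,16}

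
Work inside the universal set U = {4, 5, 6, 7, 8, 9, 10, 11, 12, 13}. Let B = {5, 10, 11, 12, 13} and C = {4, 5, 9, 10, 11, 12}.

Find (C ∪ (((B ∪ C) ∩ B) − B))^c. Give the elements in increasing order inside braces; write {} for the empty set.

{6, 7, 8, 13}

B ∪ C = {4, 5, 9, 10, 11, 12, 13}
(B ∪ C) ∩ B = {5, 10, 11, 12, 13}
((B ∪ C) ∩ B) − B = {}
C ∪ (((B ∪ C) ∩ B) − B) = {4, 5, 9, 10, 11, 12}
(C ∪ (((B ∪ C) ∩ B) − B))^c = {6, 7, 8, 13}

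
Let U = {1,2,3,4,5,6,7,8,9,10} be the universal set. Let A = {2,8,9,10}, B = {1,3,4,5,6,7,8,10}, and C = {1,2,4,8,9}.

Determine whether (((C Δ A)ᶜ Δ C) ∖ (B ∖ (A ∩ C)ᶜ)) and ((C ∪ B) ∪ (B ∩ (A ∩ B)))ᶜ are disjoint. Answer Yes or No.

C Δ A = {1,4,10}
(C Δ A)ᶜ = {2,3,5,6,7,8,9}
(C Δ A)ᶜ Δ C = {1,3,4,5,6,7}
A ∩ C = {2,8,9}
(A ∩ C)ᶜ = {1,3,4,5,6,7,10}
B ∖ (A ∩ C)ᶜ = {8}
((C Δ A)ᶜ Δ C) ∖ (B ∖ (A ∩ C)ᶜ) = {1,3,4,5,6,7}
C ∪ B = {1,2,3,4,5,6,7,8,9,10}
A ∩ B = {8,10}
B ∩ (A ∩ B) = {8,10}
(C ∪ B) ∪ (B ∩ (A ∩ B)) = {1,2,3,4,5,6,7,8,9,10}
((C ∪ B) ∪ (B ∩ (A ∩ B)))ᶜ = {}
{1,3,4,5,6,7} and {} share no elements.

Yes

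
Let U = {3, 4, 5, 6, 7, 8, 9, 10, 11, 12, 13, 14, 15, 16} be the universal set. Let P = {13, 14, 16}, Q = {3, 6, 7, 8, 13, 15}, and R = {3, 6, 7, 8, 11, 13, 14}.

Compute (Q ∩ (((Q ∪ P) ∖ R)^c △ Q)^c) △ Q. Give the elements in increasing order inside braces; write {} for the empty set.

{15}

Q ∪ P = {3, 6, 7, 8, 13, 14, 15, 16}
(Q ∪ P) ∖ R = {15, 16}
((Q ∪ P) ∖ R)^c = {3, 4, 5, 6, 7, 8, 9, 10, 11, 12, 13, 14}
((Q ∪ P) ∖ R)^c △ Q = {4, 5, 9, 10, 11, 12, 14, 15}
(((Q ∪ P) ∖ R)^c △ Q)^c = {3, 6, 7, 8, 13, 16}
Q ∩ (((Q ∪ P) ∖ R)^c △ Q)^c = {3, 6, 7, 8, 13}
(Q ∩ (((Q ∪ P) ∖ R)^c △ Q)^c) △ Q = {15}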